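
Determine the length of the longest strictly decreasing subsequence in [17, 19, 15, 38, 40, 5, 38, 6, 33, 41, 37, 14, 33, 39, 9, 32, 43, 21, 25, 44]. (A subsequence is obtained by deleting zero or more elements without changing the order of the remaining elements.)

One longest decreasing subsequence is 40, 38, 37, 33, 32, 21 (positions 5,7,11,13,16,18), of length 6; no longer one exists.

6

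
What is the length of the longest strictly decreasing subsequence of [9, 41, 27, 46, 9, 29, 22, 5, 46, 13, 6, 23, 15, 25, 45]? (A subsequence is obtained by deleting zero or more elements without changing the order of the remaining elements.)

5

One longest decreasing subsequence is 41, 27, 22, 13, 6 (positions 2,3,7,10,11), of length 5; no longer one exists.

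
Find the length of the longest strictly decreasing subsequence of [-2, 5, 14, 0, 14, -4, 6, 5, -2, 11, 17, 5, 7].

Let dp[i] be the longest decreasing subsequence ending at position i. Then dp = [1, 1, 1, 2, 1, 3, 2, 3, 4, 2, 1, 3, 3].
The maximum is 4; one witness is 14, 6, 5, -2 at positions 3,7,8,9.

4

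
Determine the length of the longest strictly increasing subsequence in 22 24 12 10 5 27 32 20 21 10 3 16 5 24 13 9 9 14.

One longest increasing subsequence is 22, 24, 27, 32 (positions 1,2,6,7), of length 4; no longer one exists.

4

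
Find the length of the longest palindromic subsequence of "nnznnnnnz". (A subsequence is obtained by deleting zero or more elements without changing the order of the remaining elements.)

7

Using dp[i][j] = 2 + dp[i+1][j−1] if the ends match, else max(dp[i+1][j], dp[i][j−1]):
dp[1][9] = 7. A witness is znnnnnz at positions 3,4,5,6,7,8,9.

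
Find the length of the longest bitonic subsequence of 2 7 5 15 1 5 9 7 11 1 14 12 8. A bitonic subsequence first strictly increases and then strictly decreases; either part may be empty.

7

One longest bitonic subsequence is 2, 7, 9, 11, 14, 12, 8 (positions 1,2,7,9,11,12,13): it rises to 14 then falls. Length 7 is optimal.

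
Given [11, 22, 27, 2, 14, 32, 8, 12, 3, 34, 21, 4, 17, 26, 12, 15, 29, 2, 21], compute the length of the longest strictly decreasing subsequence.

One longest decreasing subsequence is 22, 14, 8, 3, 2 (positions 2,5,7,9,18), of length 5; no longer one exists.

5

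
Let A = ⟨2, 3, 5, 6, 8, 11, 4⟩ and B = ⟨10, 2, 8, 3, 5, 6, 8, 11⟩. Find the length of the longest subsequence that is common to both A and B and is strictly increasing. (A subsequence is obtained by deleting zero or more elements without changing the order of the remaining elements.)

A longest common strictly increasing subsequence is 2, 3, 5, 6, 8, 11 (length 6); it appears in order in both A and B, and no longer such subsequence exists.

6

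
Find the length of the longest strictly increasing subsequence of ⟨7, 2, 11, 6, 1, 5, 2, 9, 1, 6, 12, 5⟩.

Scanning left to right, the best length ending at each element is: 7→1, 2→1, 11→2, 6→2, 1→1, 5→2, 2→2, 9→3, 1→1, 6→3, 12→4, 5→3.
So the longest increasing subsequence has length 4, e.g. 2, 6, 9, 12.

4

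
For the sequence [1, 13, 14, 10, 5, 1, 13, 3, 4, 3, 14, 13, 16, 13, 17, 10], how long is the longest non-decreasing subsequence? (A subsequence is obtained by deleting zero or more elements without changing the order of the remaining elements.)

Let dp[i] be the longest non-decreasing subsequence ending at position i. Then dp = [1, 2, 3, 2, 2, 2, 3, 3, 4, 4, 5, 5, 6, 6, 7, 5].
The maximum is 7; one witness is 1, 1, 3, 4, 14, 16, 17 at positions 1,6,8,9,11,13,15.

7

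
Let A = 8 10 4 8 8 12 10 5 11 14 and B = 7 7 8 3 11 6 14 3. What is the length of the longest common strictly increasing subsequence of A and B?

For each value that appears in both, track the longest common increasing run ending there.
The best achievable length is 3; one witness is 8, 11, 14 (A-positions 1,9,10, B-positions 3,5,7).

3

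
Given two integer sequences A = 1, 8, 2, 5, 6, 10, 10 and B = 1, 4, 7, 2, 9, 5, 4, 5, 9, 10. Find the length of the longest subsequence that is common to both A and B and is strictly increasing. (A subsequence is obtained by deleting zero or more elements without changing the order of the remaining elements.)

A longest common strictly increasing subsequence is 1, 2, 5, 10 (length 4); it appears in order in both A and B, and no longer such subsequence exists.

4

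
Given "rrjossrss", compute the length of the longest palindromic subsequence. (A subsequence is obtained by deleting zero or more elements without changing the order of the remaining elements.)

One longest palindromic subsequence is ssrss (positions 5,6,7,8,9); it reads the same forward and backward, and the interval DP gives dp[1][9] = 5.

5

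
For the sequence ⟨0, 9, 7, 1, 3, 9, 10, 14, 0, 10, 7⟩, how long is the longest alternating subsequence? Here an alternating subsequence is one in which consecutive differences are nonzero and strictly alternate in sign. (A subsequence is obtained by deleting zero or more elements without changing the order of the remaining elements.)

A longest alternating subsequence is 0, 9, 1, 3, 0, 10, 7 (positions 1,2,4,5,9,10,11); its 6 consecutive differences strictly alternate in sign, and length 7 is optimal.

7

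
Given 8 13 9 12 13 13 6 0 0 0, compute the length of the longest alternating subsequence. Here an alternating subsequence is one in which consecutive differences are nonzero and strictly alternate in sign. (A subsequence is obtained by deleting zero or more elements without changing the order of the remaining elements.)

5

A longest alternating subsequence is 8, 13, 9, 12, 6 (positions 1,2,3,4,7); its 4 consecutive differences strictly alternate in sign, and length 5 is optimal.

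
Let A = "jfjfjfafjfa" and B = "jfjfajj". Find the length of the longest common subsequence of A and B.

6

Backtracking the LCS table gives one alignment: j (A1,B1) → f (A2,B2) → j (A3,B3) → f (A4,B4) → j (A5,B6) → j (A9,B7).
So the longest common subsequence has length 6.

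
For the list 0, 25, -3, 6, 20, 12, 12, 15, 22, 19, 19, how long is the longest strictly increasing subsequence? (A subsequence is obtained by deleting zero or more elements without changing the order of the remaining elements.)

5

Scanning left to right, the best length ending at each element is: 0→1, 25→2, -3→1, 6→2, 20→3, 12→3, 12→3, 15→4, 22→5, 19→5, 19→5.
So the longest increasing subsequence has length 5, e.g. 0, 6, 12, 15, 22.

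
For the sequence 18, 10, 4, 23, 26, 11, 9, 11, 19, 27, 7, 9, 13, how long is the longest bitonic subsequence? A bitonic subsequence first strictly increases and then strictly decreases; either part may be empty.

6

Let inc[i] be the LIS ending at i and dec[i] the longest strictly decreasing subsequence starting at i. inc = [1, 1, 1, 2, 3, 2, 2, 3, 4, 5, 2, 3, 4], dec = [4, 3, 1, 4, 4, 3, 2, 2, 2, 2, 1, 1, 1].
max_i inc[i]+dec[i]−1 = 6, with one witness 18, 23, 26, 11, 9, 7.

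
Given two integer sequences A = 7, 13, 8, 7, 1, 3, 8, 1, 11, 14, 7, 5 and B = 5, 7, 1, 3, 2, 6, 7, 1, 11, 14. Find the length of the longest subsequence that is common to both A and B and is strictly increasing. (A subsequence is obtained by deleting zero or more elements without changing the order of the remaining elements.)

4

A longest common strictly increasing subsequence is 1, 3, 11, 14 (length 4); it appears in order in both A and B, and no longer such subsequence exists.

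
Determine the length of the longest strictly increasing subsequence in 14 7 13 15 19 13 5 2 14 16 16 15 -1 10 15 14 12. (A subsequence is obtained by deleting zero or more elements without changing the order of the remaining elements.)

4

One longest increasing subsequence is 7, 13, 15, 19 (positions 2,3,4,5), of length 4; no longer one exists.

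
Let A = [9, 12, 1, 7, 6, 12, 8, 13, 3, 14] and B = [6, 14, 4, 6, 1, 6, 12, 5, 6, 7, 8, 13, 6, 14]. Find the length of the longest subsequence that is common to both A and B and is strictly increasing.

5

A longest common strictly increasing subsequence is 1, 6, 12, 13, 14 (length 5); it appears in order in both A and B, and no longer such subsequence exists.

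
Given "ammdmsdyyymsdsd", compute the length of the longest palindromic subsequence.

Using dp[i][j] = 2 + dp[i+1][j−1] if the ends match, else max(dp[i+1][j], dp[i][j−1]):
dp[1][15] = 9. A witness is dsdyyydsd at positions 4,6,7,8,9,10,13,14,15.

9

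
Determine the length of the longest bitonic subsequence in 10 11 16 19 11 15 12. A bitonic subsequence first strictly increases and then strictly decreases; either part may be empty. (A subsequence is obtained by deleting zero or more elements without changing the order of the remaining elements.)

6

Let inc[i] be the LIS ending at i and dec[i] the longest strictly decreasing subsequence starting at i. inc = [1, 2, 3, 4, 2, 3, 3], dec = [1, 1, 3, 3, 1, 2, 1].
max_i inc[i]+dec[i]−1 = 6, with one witness 10, 11, 16, 19, 15, 12.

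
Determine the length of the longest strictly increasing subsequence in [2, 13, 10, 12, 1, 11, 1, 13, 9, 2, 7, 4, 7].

Scanning left to right, the best length ending at each element is: 2→1, 13→2, 10→2, 12→3, 1→1, 11→3, 1→1, 13→4, 9→2, 2→2, 7→3, 4→3, 7→4.
So the longest increasing subsequence has length 4, e.g. 2, 10, 12, 13.

4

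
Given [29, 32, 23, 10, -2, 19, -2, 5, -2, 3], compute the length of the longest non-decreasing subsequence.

4

Scanning left to right, the best length ending at each element is: 29→1, 32→2, 23→1, 10→1, -2→1, 19→2, -2→2, 5→3, -2→3, 3→4.
So the longest non-decreasing subsequence has length 4, e.g. -2, -2, -2, 3.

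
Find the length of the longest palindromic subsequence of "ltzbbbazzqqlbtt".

7

Using dp[i][j] = 2 + dp[i+1][j−1] if the ends match, else max(dp[i+1][j], dp[i][j−1]):
dp[1][15] = 7. A witness is tzbbbzt at positions 2,3,4,5,6,9,15.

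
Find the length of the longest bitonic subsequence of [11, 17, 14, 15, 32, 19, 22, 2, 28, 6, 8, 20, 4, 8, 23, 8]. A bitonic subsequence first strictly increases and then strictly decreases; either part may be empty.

Let inc[i] be the LIS ending at i and dec[i] the longest strictly decreasing subsequence starting at i. inc = [1, 2, 2, 3, 4, 4, 5, 1, 6, 2, 3, 5, 2, 3, 6, 3], dec = [3, 4, 3, 3, 4, 3, 3, 1, 3, 2, 2, 2, 1, 1, 2, 1].
max_i inc[i]+dec[i]−1 = 8, with one witness 11, 14, 15, 19, 22, 28, 23, 8.

8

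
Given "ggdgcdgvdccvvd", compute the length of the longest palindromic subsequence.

Using dp[i][j] = 2 + dp[i+1][j−1] if the ends match, else max(dp[i+1][j], dp[i][j−1]):
dp[1][14] = 7. A witness is dcdvdcd at positions 3,5,6,8,9,11,14.

7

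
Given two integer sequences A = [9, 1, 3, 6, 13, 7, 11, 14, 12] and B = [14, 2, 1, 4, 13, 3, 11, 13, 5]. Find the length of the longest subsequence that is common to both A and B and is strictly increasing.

3

For each value that appears in both, track the longest common increasing run ending there.
The best achievable length is 3; one witness is 1, 3, 11 (A-positions 2,3,7, B-positions 3,6,7).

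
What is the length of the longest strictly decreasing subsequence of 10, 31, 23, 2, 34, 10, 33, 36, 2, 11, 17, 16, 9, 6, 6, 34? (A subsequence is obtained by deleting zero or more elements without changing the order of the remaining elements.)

6

One longest decreasing subsequence is 31, 23, 17, 16, 9, 6 (positions 2,3,11,12,13,14), of length 6; no longer one exists.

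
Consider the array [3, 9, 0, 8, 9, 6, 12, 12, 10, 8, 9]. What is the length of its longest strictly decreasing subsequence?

3

Scanning left to right, the best length ending at each element is: 3→1, 9→1, 0→2, 8→2, 9→1, 6→3, 12→1, 12→1, 10→2, 8→3, 9→3.
So the longest decreasing subsequence has length 3, e.g. 9, 8, 6.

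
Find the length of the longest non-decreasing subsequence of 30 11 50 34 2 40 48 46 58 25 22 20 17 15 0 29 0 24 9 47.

Scanning left to right, the best length ending at each element is: 30→1, 11→1, 50→2, 34→2, 2→1, 40→3, 48→4, 46→4, 58→5, 25→2, 22→2, 20→2, 17→2, 15→2, 0→1, 29→3, 0→2, 24→3, 9→3, 47→5.
So the longest non-decreasing subsequence has length 5, e.g. 30, 34, 40, 48, 58.

5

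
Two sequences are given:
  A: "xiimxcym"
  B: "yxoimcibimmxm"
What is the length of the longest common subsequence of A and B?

Backtracking the LCS table gives one alignment: x (A1,B2) → i (A2,B7) → i (A3,B9) → m (A4,B11) → x (A5,B12) → m (A8,B13).
So the longest common subsequence has length 6.

6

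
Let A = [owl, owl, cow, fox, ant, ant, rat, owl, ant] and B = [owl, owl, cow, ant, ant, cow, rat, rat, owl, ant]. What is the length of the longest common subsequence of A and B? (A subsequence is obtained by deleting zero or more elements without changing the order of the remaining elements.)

8

Backtracking the LCS table gives one alignment: owl (A1,B1) → owl (A2,B2) → cow (A3,B3) → ant (A5,B4) → ant (A6,B5) → rat (A7,B8) → owl (A8,B9) → ant (A9,B10).
So the longest common subsequence has length 8.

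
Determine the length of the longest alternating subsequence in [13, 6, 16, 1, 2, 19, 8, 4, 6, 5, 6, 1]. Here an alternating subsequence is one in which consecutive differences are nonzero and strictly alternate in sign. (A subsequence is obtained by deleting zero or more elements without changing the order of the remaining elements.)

10

Track the best alternating length ending on an up-step vs a down-step at each position: up/down = 1/1, 1/2, 3/1, 1/4, 5/4, 5/1, 5/6, 5/6, 7/6, 7/8, 9/6, 1/10.
The maximum over both is 10; one such subsequence is 13, 6, 16, 1, 19, 4, 6, 5, 6, 1.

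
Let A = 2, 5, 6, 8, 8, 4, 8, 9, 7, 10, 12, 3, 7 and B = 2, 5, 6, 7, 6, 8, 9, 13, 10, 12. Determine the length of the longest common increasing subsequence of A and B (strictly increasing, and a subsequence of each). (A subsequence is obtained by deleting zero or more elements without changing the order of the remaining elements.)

For each value that appears in both, track the longest common increasing run ending there.
The best achievable length is 7; one witness is 2, 5, 6, 8, 9, 10, 12 (A-positions 1,2,3,4,8,10,11, B-positions 1,2,3,6,7,9,10).

7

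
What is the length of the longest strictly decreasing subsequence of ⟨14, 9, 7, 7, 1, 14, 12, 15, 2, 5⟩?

Scanning left to right, the best length ending at each element is: 14→1, 9→2, 7→3, 7→3, 1→4, 14→1, 12→2, 15→1, 2→4, 5→4.
So the longest decreasing subsequence has length 4, e.g. 14, 9, 7, 1.

4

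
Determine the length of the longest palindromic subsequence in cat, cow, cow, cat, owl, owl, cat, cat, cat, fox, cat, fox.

Using dp[i][j] = 2 + dp[i+1][j−1] if the ends match, else max(dp[i+1][j], dp[i][j−1]):
dp[1][12] = 6. A witness is cat cat cat cat cat cat at positions 1,4,7,8,9,11.

6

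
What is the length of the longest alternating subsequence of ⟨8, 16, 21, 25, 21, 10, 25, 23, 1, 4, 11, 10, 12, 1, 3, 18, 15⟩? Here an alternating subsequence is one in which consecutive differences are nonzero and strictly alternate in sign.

Track the best alternating length ending on an up-step vs a down-step at each position: up/down = 1/1, 2/1, 2/1, 2/1, 2/3, 2/3, 4/1, 4/5, 1/5, 6/5, 6/5, 6/7, 8/5, 1/9, 10/9, 10/5, 10/11.
The maximum over both is 11; one such subsequence is 8, 25, 21, 25, 1, 11, 10, 12, 1, 18, 15.

11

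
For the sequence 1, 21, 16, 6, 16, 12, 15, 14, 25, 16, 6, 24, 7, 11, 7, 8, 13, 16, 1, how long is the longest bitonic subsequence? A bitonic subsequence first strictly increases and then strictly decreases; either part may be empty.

9

One longest bitonic subsequence is 1, 6, 12, 15, 25, 24, 11, 8, 1 (positions 1,4,6,7,9,12,14,16,19): it rises to 25 then falls. Length 9 is optimal.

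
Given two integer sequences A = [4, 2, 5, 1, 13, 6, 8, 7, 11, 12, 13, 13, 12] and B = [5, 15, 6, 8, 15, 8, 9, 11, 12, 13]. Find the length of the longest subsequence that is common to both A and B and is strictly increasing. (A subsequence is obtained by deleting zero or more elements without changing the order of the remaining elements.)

6

A longest common strictly increasing subsequence is 5, 6, 8, 11, 12, 13 (length 6); it appears in order in both A and B, and no longer such subsequence exists.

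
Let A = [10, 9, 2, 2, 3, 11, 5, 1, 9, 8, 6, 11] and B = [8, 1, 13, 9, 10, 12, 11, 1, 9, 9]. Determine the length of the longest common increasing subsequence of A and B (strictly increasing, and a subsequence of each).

For each value that appears in both, track the longest common increasing run ending there.
The best achievable length is 3; one witness is 1, 9, 11 (A-positions 8,9,12, B-positions 2,4,7).

3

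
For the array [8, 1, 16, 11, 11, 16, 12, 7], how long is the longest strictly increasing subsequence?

3

One longest increasing subsequence is 8, 11, 16 (positions 1,4,6), of length 3; no longer one exists.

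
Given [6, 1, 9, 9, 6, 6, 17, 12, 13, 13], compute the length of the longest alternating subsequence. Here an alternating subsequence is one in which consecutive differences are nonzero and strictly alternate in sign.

7

Track the best alternating length ending on an up-step vs a down-step at each position: up/down = 1/1, 1/2, 3/1, 3/1, 3/4, 3/4, 5/1, 5/6, 7/6, 7/6.
The maximum over both is 7; one such subsequence is 6, 1, 9, 6, 17, 12, 13.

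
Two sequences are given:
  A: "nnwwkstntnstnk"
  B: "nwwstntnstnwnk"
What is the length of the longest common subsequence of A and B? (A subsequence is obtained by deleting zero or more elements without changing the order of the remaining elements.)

Backtracking the LCS table gives one alignment: n (A2,B1) → w (A3,B2) → w (A4,B3) → s (A6,B4) → t (A7,B5) → n (A8,B6) → t (A9,B7) → n (A10,B8) → s (A11,B9) → t (A12,B10) → n (A13,B13) → k (A14,B14).
So the longest common subsequence has length 12.

12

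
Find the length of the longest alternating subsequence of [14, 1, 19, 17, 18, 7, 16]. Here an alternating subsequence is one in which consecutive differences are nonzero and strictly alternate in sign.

A longest alternating subsequence is 14, 1, 19, 17, 18, 7, 16 (positions 1,2,3,4,5,6,7); its 6 consecutive differences strictly alternate in sign, and length 7 is optimal.

7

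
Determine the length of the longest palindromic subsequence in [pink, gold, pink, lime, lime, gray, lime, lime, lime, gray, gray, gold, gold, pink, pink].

9

Using dp[i][j] = 2 + dp[i+1][j−1] if the ends match, else max(dp[i+1][j], dp[i][j−1]):
dp[1][15] = 9. A witness is pink pink gray lime lime lime gray pink pink at positions 1,3,6,7,8,9,11,14,15.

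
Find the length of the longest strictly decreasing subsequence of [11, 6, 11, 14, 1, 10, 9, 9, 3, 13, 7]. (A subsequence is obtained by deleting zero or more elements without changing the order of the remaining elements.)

4

Scanning left to right, the best length ending at each element is: 11→1, 6→2, 11→1, 14→1, 1→3, 10→2, 9→3, 9→3, 3→4, 13→2, 7→4.
So the longest decreasing subsequence has length 4, e.g. 11, 10, 9, 3.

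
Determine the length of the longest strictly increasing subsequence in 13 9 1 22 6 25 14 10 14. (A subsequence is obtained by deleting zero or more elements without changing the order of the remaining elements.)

Scanning left to right, the best length ending at each element is: 13→1, 9→1, 1→1, 22→2, 6→2, 25→3, 14→3, 10→3, 14→4.
So the longest increasing subsequence has length 4, e.g. 1, 6, 10, 14.

4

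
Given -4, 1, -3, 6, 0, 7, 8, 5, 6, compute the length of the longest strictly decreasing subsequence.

2

Scanning left to right, the best length ending at each element is: -4→1, 1→1, -3→2, 6→1, 0→2, 7→1, 8→1, 5→2, 6→2.
So the longest decreasing subsequence has length 2, e.g. 1, -3.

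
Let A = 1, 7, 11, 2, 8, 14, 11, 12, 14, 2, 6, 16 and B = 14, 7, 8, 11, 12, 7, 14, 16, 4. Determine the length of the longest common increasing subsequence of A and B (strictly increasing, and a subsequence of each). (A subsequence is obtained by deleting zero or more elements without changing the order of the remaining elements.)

6

For each value that appears in both, track the longest common increasing run ending there.
The best achievable length is 6; one witness is 7, 8, 11, 12, 14, 16 (A-positions 2,5,7,8,9,12, B-positions 2,3,4,5,7,8).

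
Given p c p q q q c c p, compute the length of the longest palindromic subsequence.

7

One longest palindromic subsequence is pcqqqcp (positions 1,2,4,5,6,8,9); it reads the same forward and backward, and the interval DP gives dp[1][9] = 7.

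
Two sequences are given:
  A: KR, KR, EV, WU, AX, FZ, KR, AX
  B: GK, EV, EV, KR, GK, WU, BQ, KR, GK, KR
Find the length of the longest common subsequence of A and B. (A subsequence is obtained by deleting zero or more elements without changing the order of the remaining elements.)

3

A longest common subsequence is KR, KR, KR (length 3); the LCS DP confirms no longer common subsequence exists.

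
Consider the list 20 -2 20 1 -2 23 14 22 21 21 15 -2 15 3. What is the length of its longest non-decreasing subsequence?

Let dp[i] be the longest non-decreasing subsequence ending at position i. Then dp = [1, 1, 2, 2, 2, 3, 3, 4, 4, 5, 4, 3, 5, 4].
The maximum is 5; one witness is -2, 1, 14, 21, 21 at positions 2,4,7,9,10.

5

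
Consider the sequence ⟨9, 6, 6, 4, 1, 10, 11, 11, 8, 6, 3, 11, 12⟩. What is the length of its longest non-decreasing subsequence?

7

Let dp[i] be the longest non-decreasing subsequence ending at position i. Then dp = [1, 1, 2, 1, 1, 3, 4, 5, 3, 3, 2, 6, 7].
The maximum is 7; one witness is 6, 6, 10, 11, 11, 11, 12 at positions 2,3,6,7,8,12,13.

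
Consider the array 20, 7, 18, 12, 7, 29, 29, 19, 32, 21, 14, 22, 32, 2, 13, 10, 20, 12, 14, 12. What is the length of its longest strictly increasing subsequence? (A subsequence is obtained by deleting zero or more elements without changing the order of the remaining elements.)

6

Scanning left to right, the best length ending at each element is: 20→1, 7→1, 18→2, 12→2, 7→1, 29→3, 29→3, 19→3, 32→4, 21→4, 14→3, 22→5, 32→6, 2→1, 13→3, 10→2, 20→4, 12→3, 14→4, 12→3.
So the longest increasing subsequence has length 6, e.g. 7, 18, 19, 21, 22, 32.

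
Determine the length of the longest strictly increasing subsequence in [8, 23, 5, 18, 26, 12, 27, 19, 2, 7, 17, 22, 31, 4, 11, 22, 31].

5

Let dp[i] be the longest increasing subsequence ending at position i. Then dp = [1, 2, 1, 2, 3, 2, 4, 3, 1, 2, 3, 4, 5, 2, 3, 4, 5].
The maximum is 5; one witness is 8, 23, 26, 27, 31 at positions 1,2,5,7,13.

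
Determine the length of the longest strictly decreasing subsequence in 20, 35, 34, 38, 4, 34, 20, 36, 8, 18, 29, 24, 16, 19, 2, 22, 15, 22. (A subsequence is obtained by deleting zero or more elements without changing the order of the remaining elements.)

One longest decreasing subsequence is 35, 34, 20, 18, 16, 2 (positions 2,3,7,10,13,15), of length 6; no longer one exists.

6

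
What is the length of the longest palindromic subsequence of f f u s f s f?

5

One longest palindromic subsequence is fsfsf (positions 1,4,5,6,7); it reads the same forward and backward, and the interval DP gives dp[1][7] = 5.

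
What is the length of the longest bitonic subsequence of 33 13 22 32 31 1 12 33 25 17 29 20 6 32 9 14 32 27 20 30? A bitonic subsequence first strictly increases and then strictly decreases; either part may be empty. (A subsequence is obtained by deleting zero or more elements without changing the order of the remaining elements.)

7

Let inc[i] be the LIS ending at i and dec[i] the longest strictly decreasing subsequence starting at i. inc = [1, 1, 2, 3, 3, 1, 2, 4, 3, 3, 4, 4, 2, 5, 3, 4, 5, 5, 5, 6], dec = [6, 3, 3, 5, 4, 1, 2, 4, 3, 2, 3, 2, 1, 3, 1, 1, 3, 2, 1, 1].
max_i inc[i]+dec[i]−1 = 7, with one witness 13, 22, 32, 31, 29, 27, 20.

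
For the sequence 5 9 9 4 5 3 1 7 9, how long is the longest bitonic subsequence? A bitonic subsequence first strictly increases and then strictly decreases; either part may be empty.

5

One longest bitonic subsequence is 5, 9, 5, 3, 1 (positions 1,2,5,6,7): it rises to 9 then falls. Length 5 is optimal.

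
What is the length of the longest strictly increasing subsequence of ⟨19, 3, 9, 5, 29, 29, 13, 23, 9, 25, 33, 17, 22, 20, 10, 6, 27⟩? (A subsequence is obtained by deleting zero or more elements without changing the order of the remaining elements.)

Let dp[i] be the longest increasing subsequence ending at position i. Then dp = [1, 1, 2, 2, 3, 3, 3, 4, 3, 5, 6, 4, 5, 5, 4, 3, 6].
The maximum is 6; one witness is 3, 9, 13, 23, 25, 33 at positions 2,3,7,8,10,11.

6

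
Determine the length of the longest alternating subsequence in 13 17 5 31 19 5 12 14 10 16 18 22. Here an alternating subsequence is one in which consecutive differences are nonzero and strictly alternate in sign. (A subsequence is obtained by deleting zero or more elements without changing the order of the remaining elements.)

Track the best alternating length ending on an up-step vs a down-step at each position: up/down = 1/1, 2/1, 1/3, 4/1, 4/5, 1/5, 6/5, 6/5, 6/7, 8/5, 8/5, 8/5.
The maximum over both is 8; one such subsequence is 13, 17, 5, 31, 5, 12, 10, 16.

8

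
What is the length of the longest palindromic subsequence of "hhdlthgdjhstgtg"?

One longest palindromic subsequence is gtgtg (positions 7,12,13,14,15); it reads the same forward and backward, and the interval DP gives dp[1][15] = 5.

5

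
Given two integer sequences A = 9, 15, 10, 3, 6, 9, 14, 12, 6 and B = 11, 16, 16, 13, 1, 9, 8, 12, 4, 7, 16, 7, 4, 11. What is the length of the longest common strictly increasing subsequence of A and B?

A longest common strictly increasing subsequence is 9, 12 (length 2); it appears in order in both A and B, and no longer such subsequence exists.

2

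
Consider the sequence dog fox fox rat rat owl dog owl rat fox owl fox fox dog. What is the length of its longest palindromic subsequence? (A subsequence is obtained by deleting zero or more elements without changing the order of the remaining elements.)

11

One longest palindromic subsequence is dog fox fox rat owl dog owl rat fox fox dog (positions 1,2,3,5,6,7,8,9,12,13,14); it reads the same forward and backward, and the interval DP gives dp[1][14] = 11.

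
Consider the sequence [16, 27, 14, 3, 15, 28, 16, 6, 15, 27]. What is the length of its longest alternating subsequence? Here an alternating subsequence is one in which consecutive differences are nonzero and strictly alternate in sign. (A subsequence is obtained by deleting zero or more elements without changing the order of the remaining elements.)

6

Track the best alternating length ending on an up-step vs a down-step at each position: up/down = 1/1, 2/1, 1/3, 1/3, 4/3, 4/1, 4/5, 4/5, 6/5, 6/5.
The maximum over both is 6; one such subsequence is 16, 27, 14, 15, 6, 15.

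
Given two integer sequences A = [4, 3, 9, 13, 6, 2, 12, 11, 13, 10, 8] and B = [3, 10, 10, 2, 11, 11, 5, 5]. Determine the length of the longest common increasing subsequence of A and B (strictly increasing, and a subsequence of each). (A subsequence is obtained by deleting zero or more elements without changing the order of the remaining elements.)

A longest common strictly increasing subsequence is 3, 10 (length 2); it appears in order in both A and B, and no longer such subsequence exists.

2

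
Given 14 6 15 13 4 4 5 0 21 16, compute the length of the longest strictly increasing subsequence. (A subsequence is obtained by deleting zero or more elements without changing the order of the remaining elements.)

Scanning left to right, the best length ending at each element is: 14→1, 6→1, 15→2, 13→2, 4→1, 4→1, 5→2, 0→1, 21→3, 16→3.
So the longest increasing subsequence has length 3, e.g. 14, 15, 21.

3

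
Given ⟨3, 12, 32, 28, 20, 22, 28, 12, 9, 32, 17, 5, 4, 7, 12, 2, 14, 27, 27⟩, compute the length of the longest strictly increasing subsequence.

Scanning left to right, the best length ending at each element is: 3→1, 12→2, 32→3, 28→3, 20→3, 22→4, 28→5, 12→2, 9→2, 32→6, 17→3, 5→2, 4→2, 7→3, 12→4, 2→1, 14→5, 27→6, 27→6.
So the longest increasing subsequence has length 6, e.g. 3, 12, 20, 22, 28, 32.

6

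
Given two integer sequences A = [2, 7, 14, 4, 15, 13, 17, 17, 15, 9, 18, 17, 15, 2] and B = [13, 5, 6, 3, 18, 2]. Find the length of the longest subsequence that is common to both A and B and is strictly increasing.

2

For each value that appears in both, track the longest common increasing run ending there.
The best achievable length is 2; one witness is 13, 18 (A-positions 6,11, B-positions 1,5).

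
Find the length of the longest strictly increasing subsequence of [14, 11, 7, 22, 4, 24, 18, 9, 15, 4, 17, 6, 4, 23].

Let dp[i] be the longest increasing subsequence ending at position i. Then dp = [1, 1, 1, 2, 1, 3, 2, 2, 3, 1, 4, 2, 1, 5].
The maximum is 5; one witness is 7, 9, 15, 17, 23 at positions 3,8,9,11,14.

5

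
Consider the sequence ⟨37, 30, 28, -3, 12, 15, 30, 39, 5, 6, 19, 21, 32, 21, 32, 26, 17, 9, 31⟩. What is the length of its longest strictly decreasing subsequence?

6

Let dp[i] be the longest decreasing subsequence ending at position i. Then dp = [1, 2, 3, 4, 4, 4, 2, 1, 5, 5, 4, 4, 2, 4, 2, 4, 5, 6, 3].
The maximum is 6; one witness is 37, 30, 28, 19, 17, 9 at positions 1,2,3,11,17,18.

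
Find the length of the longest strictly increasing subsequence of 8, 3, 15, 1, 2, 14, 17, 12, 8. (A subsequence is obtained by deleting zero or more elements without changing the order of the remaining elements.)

Let dp[i] be the longest increasing subsequence ending at position i. Then dp = [1, 1, 2, 1, 2, 3, 4, 3, 3].
The maximum is 4; one witness is 1, 2, 14, 17 at positions 4,5,6,7.

4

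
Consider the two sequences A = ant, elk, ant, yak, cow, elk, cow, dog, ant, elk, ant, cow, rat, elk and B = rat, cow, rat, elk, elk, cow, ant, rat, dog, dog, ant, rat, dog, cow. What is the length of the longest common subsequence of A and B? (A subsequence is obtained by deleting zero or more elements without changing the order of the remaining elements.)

6

Backtracking the LCS table gives one alignment: elk (A2,B4) → elk (A6,B5) → cow (A7,B6) → dog (A8,B10) → ant (A9,B11) → cow (A12,B14).
So the longest common subsequence has length 6.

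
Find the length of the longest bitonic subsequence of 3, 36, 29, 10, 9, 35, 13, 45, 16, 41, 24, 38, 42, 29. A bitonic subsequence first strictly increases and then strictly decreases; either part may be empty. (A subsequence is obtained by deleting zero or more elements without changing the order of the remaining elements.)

8

One longest bitonic subsequence is 3, 10, 13, 16, 24, 38, 42, 29 (positions 1,4,7,9,11,12,13,14): it rises to 42 then falls. Length 8 is optimal.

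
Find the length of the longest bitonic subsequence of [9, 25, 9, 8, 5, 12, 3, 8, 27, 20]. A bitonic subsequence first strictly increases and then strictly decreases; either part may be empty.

6

One longest bitonic subsequence is 9, 25, 9, 8, 5, 3 (positions 1,2,3,4,5,7): it rises to 25 then falls. Length 6 is optimal.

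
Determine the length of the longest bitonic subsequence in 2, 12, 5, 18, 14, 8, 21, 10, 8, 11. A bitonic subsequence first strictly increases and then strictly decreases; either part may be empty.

One longest bitonic subsequence is 2, 12, 18, 14, 10, 8 (positions 1,2,4,5,8,9): it rises to 18 then falls. Length 6 is optimal.

6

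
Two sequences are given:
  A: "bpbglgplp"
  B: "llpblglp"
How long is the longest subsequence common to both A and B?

6

Backtracking the LCS table gives one alignment: p (A2,B3) → b (A3,B4) → l (A5,B5) → g (A6,B6) → l (A8,B7) → p (A9,B8).
So the longest common subsequence has length 6.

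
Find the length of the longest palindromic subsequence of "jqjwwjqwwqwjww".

One longest palindromic subsequence is wwjqwwqjww (positions 4,5,6,7,8,9,10,12,13,14); it reads the same forward and backward, and the interval DP gives dp[1][14] = 10.

10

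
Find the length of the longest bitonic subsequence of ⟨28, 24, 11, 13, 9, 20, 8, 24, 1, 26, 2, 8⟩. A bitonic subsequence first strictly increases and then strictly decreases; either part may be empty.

Let inc[i] be the LIS ending at i and dec[i] the longest strictly decreasing subsequence starting at i. inc = [1, 1, 1, 2, 1, 3, 1, 4, 1, 5, 2, 3], dec = [6, 5, 4, 4, 3, 3, 2, 2, 1, 2, 1, 1].
max_i inc[i]+dec[i]−1 = 6, with one witness 28, 24, 13, 9, 8, 2.

6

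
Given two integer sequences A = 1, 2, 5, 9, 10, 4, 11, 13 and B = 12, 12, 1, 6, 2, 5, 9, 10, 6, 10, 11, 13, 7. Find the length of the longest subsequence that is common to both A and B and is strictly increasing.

A longest common strictly increasing subsequence is 1, 2, 5, 9, 10, 11, 13 (length 7); it appears in order in both A and B, and no longer such subsequence exists.

7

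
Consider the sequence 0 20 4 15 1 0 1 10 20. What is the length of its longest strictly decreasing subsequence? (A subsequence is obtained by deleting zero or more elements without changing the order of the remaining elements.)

4

One longest decreasing subsequence is 20, 4, 1, 0 (positions 2,3,5,6), of length 4; no longer one exists.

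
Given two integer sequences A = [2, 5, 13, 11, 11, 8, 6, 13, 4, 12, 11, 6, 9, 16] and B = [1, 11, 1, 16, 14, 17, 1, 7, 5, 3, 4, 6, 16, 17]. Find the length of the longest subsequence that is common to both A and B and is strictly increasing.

A longest common strictly increasing subsequence is 5, 6, 16 (length 3); it appears in order in both A and B, and no longer such subsequence exists.

3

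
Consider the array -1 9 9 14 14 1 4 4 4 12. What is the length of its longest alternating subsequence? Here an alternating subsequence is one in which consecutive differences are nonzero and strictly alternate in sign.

Track the best alternating length ending on an up-step vs a down-step at each position: up/down = 1/1, 2/1, 2/1, 2/1, 2/1, 2/3, 4/3, 4/3, 4/3, 4/3.
The maximum over both is 4; one such subsequence is -1, 9, 1, 4.

4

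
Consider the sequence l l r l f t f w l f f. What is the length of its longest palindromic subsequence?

5

Using dp[i][j] = 2 + dp[i+1][j−1] if the ends match, else max(dp[i+1][j], dp[i][j−1]):
dp[1][11] = 5. A witness is fflff at positions 5,7,9,10,11.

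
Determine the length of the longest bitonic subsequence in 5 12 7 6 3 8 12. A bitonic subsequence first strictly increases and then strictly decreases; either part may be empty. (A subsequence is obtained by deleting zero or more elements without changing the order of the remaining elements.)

One longest bitonic subsequence is 5, 12, 7, 6, 3 (positions 1,2,3,4,5): it rises to 12 then falls. Length 5 is optimal.

5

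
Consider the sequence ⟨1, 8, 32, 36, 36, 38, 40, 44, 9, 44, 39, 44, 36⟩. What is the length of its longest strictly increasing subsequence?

7

One longest increasing subsequence is 1, 8, 32, 36, 38, 40, 44 (positions 1,2,3,4,6,7,8), of length 7; no longer one exists.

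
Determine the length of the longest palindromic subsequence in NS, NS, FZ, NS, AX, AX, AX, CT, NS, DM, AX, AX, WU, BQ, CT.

Using dp[i][j] = 2 + dp[i+1][j−1] if the ends match, else max(dp[i+1][j], dp[i][j−1]):
dp[1][15] = 5. A witness is AX AX DM AX AX at positions 6,7,10,11,12.

5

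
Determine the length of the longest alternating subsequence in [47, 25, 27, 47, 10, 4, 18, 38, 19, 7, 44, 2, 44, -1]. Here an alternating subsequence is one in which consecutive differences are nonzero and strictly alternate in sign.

10

Track the best alternating length ending on an up-step vs a down-step at each position: up/down = 1/1, 1/2, 3/2, 3/1, 1/4, 1/4, 5/4, 5/4, 5/6, 5/6, 7/4, 1/8, 9/4, 1/10.
The maximum over both is 10; one such subsequence is 47, 25, 27, 10, 38, 19, 44, 2, 44, -1.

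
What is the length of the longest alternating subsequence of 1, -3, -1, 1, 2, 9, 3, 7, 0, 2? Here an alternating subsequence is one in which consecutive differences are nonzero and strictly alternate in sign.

7

Track the best alternating length ending on an up-step vs a down-step at each position: up/down = 1/1, 1/2, 3/2, 3/1, 3/1, 3/1, 3/4, 5/4, 3/6, 7/6.
The maximum over both is 7; one such subsequence is 1, -3, 9, 3, 7, 0, 2.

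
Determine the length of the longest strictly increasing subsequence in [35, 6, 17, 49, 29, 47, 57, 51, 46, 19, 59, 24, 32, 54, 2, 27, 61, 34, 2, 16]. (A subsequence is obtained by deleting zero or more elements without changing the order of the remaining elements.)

Scanning left to right, the best length ending at each element is: 35→1, 6→1, 17→2, 49→3, 29→3, 47→4, 57→5, 51→5, 46→4, 19→3, 59→6, 24→4, 32→5, 54→6, 2→1, 27→5, 61→7, 34→6, 2→1, 16→2.
So the longest increasing subsequence has length 7, e.g. 6, 17, 29, 47, 57, 59, 61.

7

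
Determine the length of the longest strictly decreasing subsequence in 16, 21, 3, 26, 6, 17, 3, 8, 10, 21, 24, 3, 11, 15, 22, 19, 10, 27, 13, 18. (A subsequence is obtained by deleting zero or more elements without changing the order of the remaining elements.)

5

Scanning left to right, the best length ending at each element is: 16→1, 21→1, 3→2, 26→1, 6→2, 17→2, 3→3, 8→3, 10→3, 21→2, 24→2, 3→4, 11→3, 15→3, 22→3, 19→4, 10→5, 27→1, 13→5, 18→5.
So the longest decreasing subsequence has length 5, e.g. 26, 24, 22, 19, 10.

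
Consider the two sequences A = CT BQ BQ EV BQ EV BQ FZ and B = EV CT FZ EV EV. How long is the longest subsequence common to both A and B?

Backtracking the LCS table gives one alignment: CT (A1,B2) → EV (A4,B4) → EV (A6,B5).
So the longest common subsequence has length 3.

3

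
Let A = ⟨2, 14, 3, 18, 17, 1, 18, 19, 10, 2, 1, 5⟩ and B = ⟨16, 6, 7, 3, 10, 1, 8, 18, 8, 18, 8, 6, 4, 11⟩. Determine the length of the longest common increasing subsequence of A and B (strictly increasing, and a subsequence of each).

2

A longest common strictly increasing subsequence is 3, 10 (length 2); it appears in order in both A and B, and no longer such subsequence exists.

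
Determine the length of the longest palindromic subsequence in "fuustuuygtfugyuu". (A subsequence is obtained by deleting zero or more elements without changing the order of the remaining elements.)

9

Using dp[i][j] = 2 + dp[i+1][j−1] if the ends match, else max(dp[i+1][j], dp[i][j−1]):
dp[1][16] = 9. A witness is uuygugyuu at positions 2,3,8,9,12,13,14,15,16.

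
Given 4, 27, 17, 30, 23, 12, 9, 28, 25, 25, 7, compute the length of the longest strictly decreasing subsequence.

5

Scanning left to right, the best length ending at each element is: 4→1, 27→1, 17→2, 30→1, 23→2, 12→3, 9→4, 28→2, 25→3, 25→3, 7→5.
So the longest decreasing subsequence has length 5, e.g. 27, 17, 12, 9, 7.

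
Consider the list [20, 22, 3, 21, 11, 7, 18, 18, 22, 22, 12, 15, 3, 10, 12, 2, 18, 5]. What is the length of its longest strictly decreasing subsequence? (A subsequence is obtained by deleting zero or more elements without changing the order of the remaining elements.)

6

Let dp[i] be the longest decreasing subsequence ending at position i. Then dp = [1, 1, 2, 2, 3, 4, 3, 3, 1, 1, 4, 4, 5, 5, 5, 6, 3, 6].
The maximum is 6; one witness is 22, 21, 11, 7, 3, 2 at positions 2,4,5,6,13,16.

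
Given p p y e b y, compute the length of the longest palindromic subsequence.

3

One longest palindromic subsequence is yby (positions 3,5,6); it reads the same forward and backward, and the interval DP gives dp[1][6] = 3.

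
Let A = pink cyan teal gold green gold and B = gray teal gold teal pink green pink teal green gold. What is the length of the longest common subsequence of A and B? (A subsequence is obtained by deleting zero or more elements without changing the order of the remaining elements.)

Backtracking the LCS table gives one alignment: pink (A1,B7) → teal (A3,B8) → green (A5,B9) → gold (A6,B10).
So the longest common subsequence has length 4.

4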